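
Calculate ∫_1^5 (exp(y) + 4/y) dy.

-exp(1) + 4*log(5) + exp(5)

An antiderivative is F(y) = exp(y) + 4*log(y).
Then F(5) - F(1) = (4*log(5) + exp(5)) - (exp(1)) = -exp(1) + 4*log(5) + exp(5).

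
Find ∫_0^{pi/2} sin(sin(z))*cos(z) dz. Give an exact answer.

1 - cos(1)

Let u = sin(z), so du = cos(z) dz. When z = 0, u = 0; when z = pi/2, u = 1.
The integral becomes ∫ sin(u) du from 0 to 1, with antiderivative -cos(u).
Back in z: F(z) = -cos(sin(z)).
Then F(pi/2) - F(0) = (-cos(1)) - (-1) = 1 - cos(1).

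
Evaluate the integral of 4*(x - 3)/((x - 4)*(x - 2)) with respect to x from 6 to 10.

Factor the denominator: x**2 - 6*x + 8 = (x - 2)(x - 4).
Partial fractions: 4*(x - 3)/((x - 4)*(x - 2)) = 2/(x - 2) + 2/(x - 4).
An antiderivative is F(x) = 2*log(x - 4) + 2*log(x - 2).
Then F(10) - F(6) = (2*log(3) + 8*log(2)) - (log(64)) = log(36).

log(36)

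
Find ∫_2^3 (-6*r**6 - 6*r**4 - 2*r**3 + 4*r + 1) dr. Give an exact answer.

By the power rule, an antiderivative is F(r) = -6*r**7/7 - 6*r**5/5 - r**4/2 + 2*r**2 + r.
Then F(3) - F(2) = (-152997/70) - (-5114/35) = -142769/70.

-142769/70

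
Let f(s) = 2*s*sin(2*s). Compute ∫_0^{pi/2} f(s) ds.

pi/2

Integrate by parts once (u = s, dv = 2*sin(2*s) ds).
An antiderivative is F(s) = -s*cos(2*s) + sin(2*s)/2.
Then F(pi/2) - F(0) = (pi/2) - (0) = pi/2.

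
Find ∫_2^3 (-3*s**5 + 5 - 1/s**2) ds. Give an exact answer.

By the power rule, an antiderivative is F(s) = -s**6/2 + 5*s + 1/s.
Then F(3) - F(2) = (-2095/6) - (-43/2) = -983/3.

-983/3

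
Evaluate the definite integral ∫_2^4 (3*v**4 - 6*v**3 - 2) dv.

1156/5

By the power rule, an antiderivative is F(v) = 3*v**5/5 - 3*v**4/2 - 2*v.
Then F(4) - F(2) = (1112/5) - (-44/5) = 1156/5.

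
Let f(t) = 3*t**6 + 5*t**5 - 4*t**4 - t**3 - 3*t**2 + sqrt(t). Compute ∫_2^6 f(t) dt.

-4*sqrt(2)/3 + 4*sqrt(6) + 15962224/105

By the power rule, an antiderivative is F(t) = 3*t**7/7 + 5*t**6/6 - 4*t**5/5 - t**4/4 + 2*t**(3/2)/3 - t**3.
Then F(6) - F(2) = (4*sqrt(6) + 5323212/35) - (4*sqrt(2)/3 + 7412/105) = -4*sqrt(2)/3 + 4*sqrt(6) + 15962224/105.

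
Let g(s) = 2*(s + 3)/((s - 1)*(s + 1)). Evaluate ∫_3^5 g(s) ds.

log(64/9)

Factor the denominator: s**2 - 1 = (s + 1)(s - 1).
Partial fractions: 2*(s + 3)/((s - 1)*(s + 1)) = -2/(s + 1) + 4/(s - 1).
An antiderivative is F(s) = 4*log(s - 1) - 2*log(s + 1).
Then F(5) - F(3) = (log(64/9)) - (0) = log(64/9).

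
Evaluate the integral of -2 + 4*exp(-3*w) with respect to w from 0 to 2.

-8/3 - 4*exp(-6)/3

An antiderivative is F(w) = -2*w - 4*exp(-3*w)/3.
Then F(2) - F(0) = (-4 - 4*exp(-6)/3) - (-4/3) = -8/3 - 4*exp(-6)/3.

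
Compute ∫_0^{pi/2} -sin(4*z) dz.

An antiderivative is F(z) = cos(4*z)/4.
Then F(pi/2) - F(0) = (1/4) - (1/4) = 0.

0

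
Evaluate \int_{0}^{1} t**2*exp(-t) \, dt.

Integrate by parts twice (u = t^2, dv = exp(-t) dt).
An antiderivative is F(t) = (-t**2 - 2*t - 2)*exp(-t).
Then F(1) - F(0) = (-5*exp(-1)) - (-2) = 2 - 5*exp(-1).

2 - 5*exp(-1)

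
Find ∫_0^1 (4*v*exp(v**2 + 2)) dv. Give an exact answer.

-2*(1 - exp(1))*exp(2)

Let u = v**2 + 2, so du = 2*v dv. When v = 0, u = 2; when v = 1, u = 3.
The integral becomes 2·∫ exp(u) du from 2 to 3, with antiderivative 2*exp(u).
Back in v: F(v) = 2*exp(v**2 + 2).
Then F(1) - F(0) = (2*exp(3)) - (2*exp(2)) = -2*(1 - exp(1))*exp(2).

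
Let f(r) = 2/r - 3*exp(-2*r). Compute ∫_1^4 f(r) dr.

An antiderivative is F(r) = 2*log(r) + 3*exp(-2*r)/2.
Then F(4) - F(1) = (3*exp(-8)/2 + 4*log(2)) - (3*exp(-2)/2) = -3*exp(-2)/2 + 3*exp(-8)/2 + 4*log(2).

-3*exp(-2)/2 + 3*exp(-8)/2 + 4*log(2)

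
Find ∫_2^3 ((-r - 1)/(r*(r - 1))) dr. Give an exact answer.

Factor the denominator: r**2 - r = r(r - 1).
Partial fractions: (-r - 1)/(r*(r - 1)) = 1/r - 2/(r - 1).
An antiderivative is F(r) = log(r) - 2*log(r - 1).
Then F(3) - F(2) = (log(3/4)) - (log(2)) = log(3/8).

log(3/8)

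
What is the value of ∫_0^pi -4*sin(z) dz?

-8

An antiderivative is F(z) = 4*cos(z).
Then F(pi) - F(0) = (-4) - (4) = -8.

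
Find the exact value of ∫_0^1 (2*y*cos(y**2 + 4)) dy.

sin(5) - sin(4)

Let u = y**2 + 4, so du = 2*y dy. When y = 0, u = 4; when y = 1, u = 5.
The integral becomes ∫ cos(u) du from 4 to 5, with antiderivative sin(u).
Back in y: F(y) = sin(y**2 + 4).
Then F(1) - F(0) = (sin(5)) - (sin(4)) = sin(5) - sin(4).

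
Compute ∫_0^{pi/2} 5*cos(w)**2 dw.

Use the identity cos^2(w) = (1 + cos(2*w))/2.
An antiderivative is F(w) = 5*w/2 + 5*sin(2*w)/4.
Then F(pi/2) - F(0) = (5*pi/4) - (0) = 5*pi/4.

5*pi/4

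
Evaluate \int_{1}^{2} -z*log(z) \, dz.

3/4 - log(4)

Integrate by parts once (u = ln z, dv = -z dz).
An antiderivative is F(z) = -z**2*(2*log(z) - 1)/4.
Then F(2) - F(1) = (1 - log(4)) - (1/4) = 3/4 - log(4).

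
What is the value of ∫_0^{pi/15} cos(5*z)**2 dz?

sqrt(3)/40 + pi/30

Use the identity cos^2(5*z) = (1 + cos(10*z))/2.
An antiderivative is F(z) = z/2 + sin(10*z)/20.
Then F(pi/15) - F(0) = (sqrt(3)/40 + pi/30) - (0) = sqrt(3)/40 + pi/30.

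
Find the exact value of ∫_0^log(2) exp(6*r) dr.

21/2

Let u = exp(r), so du = exp(r) dr. When r = 0, u = 1; when r = log(2), u = 2.
The integral becomes ∫ u**5 du from 1 to 2, with antiderivative u**6/6.
Back in r: F(r) = exp(6*r)/6.
Then F(log(2)) - F(0) = (32/3) - (1/6) = 21/2.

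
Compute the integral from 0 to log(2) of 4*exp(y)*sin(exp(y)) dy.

Let u = exp(y), so du = exp(y) dy. When y = 0, u = 1; when y = log(2), u = 2.
The integral becomes 4·∫ sin(u) du from 1 to 2, with antiderivative -4*cos(u).
Back in y: F(y) = -4*cos(exp(y)).
Then F(log(2)) - F(0) = (-4*cos(2)) - (-4*cos(1)) = -4*cos(2) + 4*cos(1).

-4*cos(2) + 4*cos(1)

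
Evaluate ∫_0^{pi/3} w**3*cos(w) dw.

Integrate by parts 3 times (u = w^3, dv = cos(w) dw).
An antiderivative is F(w) = w**3*sin(w) + 3*w**2*cos(w) - 6*w*sin(w) - 6*cos(w).
Then F(pi/3) - F(0) = (-sqrt(3)*pi - 3 + sqrt(3)*pi**3/54 + pi**2/6) - (-6) = -sqrt(3)*pi + sqrt(3)*pi**3/54 + pi**2/6 + 3.

-sqrt(3)*pi + sqrt(3)*pi**3/54 + pi**2/6 + 3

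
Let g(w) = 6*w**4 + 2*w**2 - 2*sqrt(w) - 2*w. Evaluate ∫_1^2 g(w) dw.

By the power rule, an antiderivative is F(w) = 6*w**5/5 - 4*w**(3/2)/3 + 2*w**3/3 - w**2.
Then F(2) - F(1) = (596/15 - 8*sqrt(2)/3) - (-7/15) = 201/5 - 8*sqrt(2)/3.

201/5 - 8*sqrt(2)/3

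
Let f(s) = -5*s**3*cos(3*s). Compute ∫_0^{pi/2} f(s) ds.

Integrate by parts 3 times (u = s^3, dv = -5*cos(3*s) ds).
An antiderivative is F(s) = -5*s**3*sin(3*s)/3 - 5*s**2*cos(3*s)/3 + 10*s*sin(3*s)/9 + 10*cos(3*s)/27.
Then F(pi/2) - F(0) = (5*pi*(-8 + 3*pi**2)/72) - (10/27) = -5*pi/9 - 10/27 + 5*pi**3/24.

-5*pi/9 - 10/27 + 5*pi**3/24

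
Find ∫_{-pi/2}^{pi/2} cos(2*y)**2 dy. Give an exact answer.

pi/2

Use the identity cos^2(2*y) = (1 + cos(4*y))/2.
An antiderivative is F(y) = y/2 + sin(4*y)/8.
Then F(pi/2) - F(-pi/2) = (pi/4) - (-pi/4) = pi/2.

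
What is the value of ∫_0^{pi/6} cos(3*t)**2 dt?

pi/12

Use the identity cos^2(3*t) = (1 + cos(6*t))/2.
An antiderivative is F(t) = t/2 + sin(6*t)/12.
Then F(pi/6) - F(0) = (pi/12) - (0) = pi/12.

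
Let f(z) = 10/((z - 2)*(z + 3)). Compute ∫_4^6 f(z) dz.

Factor the denominator: z**2 + z - 6 = (z + 3)(z - 2).
Partial fractions: 10/((z - 2)*(z + 3)) = -2/(z + 3) + 2/(z - 2).
An antiderivative is F(z) = 2*log(z - 2) - 2*log(z + 3).
Then F(6) - F(4) = (log(16/81)) - (log(4/49)) = -4*log(3) + 2*log(2) + 2*log(7).

-4*log(3) + 2*log(2) + 2*log(7)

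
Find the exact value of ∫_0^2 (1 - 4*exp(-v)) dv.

-2 + 4*exp(-2)

An antiderivative is F(v) = v + 4*exp(-v).
Then F(2) - F(0) = (4*exp(-2) + 2) - (4) = -2 + 4*exp(-2).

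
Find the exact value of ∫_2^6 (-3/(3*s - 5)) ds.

An antiderivative is F(s) = -log(3*s - 5).
Then F(6) - F(2) = (-log(13)) - (0) = -log(13).

-log(13)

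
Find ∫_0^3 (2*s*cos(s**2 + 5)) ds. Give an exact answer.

Let u = s**2 + 5, so du = 2*s ds. When s = 0, u = 5; when s = 3, u = 14.
The integral becomes ∫ cos(u) du from 5 to 14, with antiderivative sin(u).
Back in s: F(s) = sin(s**2 + 5).
Then F(3) - F(0) = (sin(14)) - (sin(5)) = -sin(5) + sin(14).

-sin(5) + sin(14)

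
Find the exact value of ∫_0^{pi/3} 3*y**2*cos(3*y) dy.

Integrate by parts twice (u = y^2, dv = 3*cos(3*y) dy).
An antiderivative is F(y) = y**2*sin(3*y) + 2*y*cos(3*y)/3 - 2*sin(3*y)/9.
Then F(pi/3) - F(0) = (-2*pi/9) - (0) = -2*pi/9.

-2*pi/9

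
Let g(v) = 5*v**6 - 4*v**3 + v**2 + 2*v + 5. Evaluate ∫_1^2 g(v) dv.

1807/21

By the power rule, an antiderivative is F(v) = 5*v**7/7 - v**4 + v**3/3 + v**2 + 5*v.
Then F(2) - F(1) = (1934/21) - (127/21) = 1807/21.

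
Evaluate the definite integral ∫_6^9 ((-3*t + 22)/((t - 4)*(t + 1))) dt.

Factor the denominator: t**2 - 3*t - 4 = (t + 1)(t - 4).
Partial fractions: (-3*t + 22)/((t - 4)*(t + 1)) = -5/(t + 1) + 2/(t - 4).
An antiderivative is F(t) = 2*log(t - 4) - 5*log(t + 1).
Then F(9) - F(6) = (-3*log(5) - 5*log(2)) - (-5*log(7) + 2*log(2)) = -7*log(2) - 3*log(5) + 5*log(7).

-7*log(2) - 3*log(5) + 5*log(7)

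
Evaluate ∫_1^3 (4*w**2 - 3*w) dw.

68/3

By the power rule, an antiderivative is F(w) = 4*w**3/3 - 3*w**2/2.
Then F(3) - F(1) = (45/2) - (-1/6) = 68/3.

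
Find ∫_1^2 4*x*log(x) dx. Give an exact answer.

Integrate by parts once (u = ln x, dv = 4*x dx).
An antiderivative is F(x) = x**2*(2*log(x) - 1).
Then F(2) - F(1) = (-4 + 8*log(2)) - (-1) = -3 + 8*log(2).

-3 + 8*log(2)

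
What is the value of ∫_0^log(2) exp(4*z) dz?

15/4

Let u = exp(z), so du = exp(z) dz. When z = 0, u = 1; when z = log(2), u = 2.
The integral becomes ∫ u**3 du from 1 to 2, with antiderivative u**4/4.
Back in z: F(z) = exp(4*z)/4.
Then F(log(2)) - F(0) = (4) - (1/4) = 15/4.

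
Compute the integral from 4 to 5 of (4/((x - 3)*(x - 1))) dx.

Factor the denominator: x**2 - 4*x + 3 = (x - 1)(x - 3).
Partial fractions: 4/((x - 3)*(x - 1)) = -2/(x - 1) + 2/(x - 3).
An antiderivative is F(x) = 2*log(x - 3) - 2*log(x - 1).
Then F(5) - F(4) = (-log(4)) - (-log(9)) = log(9/4).

log(9/4)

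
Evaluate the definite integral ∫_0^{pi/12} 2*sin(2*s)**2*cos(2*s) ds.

1/24

Let u = sin(2*s), so du = 2*cos(2*s) ds. When s = 0, u = 0; when s = pi/12, u = 1/2.
The integral becomes ∫ u**2 du from 0 to 1/2, with antiderivative u**3/3.
Back in s: F(s) = sin(2*s)**3/3.
Then F(pi/12) - F(0) = (1/24) - (0) = 1/24.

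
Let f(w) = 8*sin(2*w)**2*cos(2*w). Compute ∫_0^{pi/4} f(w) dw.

Let u = sin(2*w), so du = 2*cos(2*w) dw. When w = 0, u = 0; when w = pi/4, u = 1.
The integral becomes 4·∫ u**2 du from 0 to 1, with antiderivative 4*u**3/3.
Back in w: F(w) = 4*sin(2*w)**3/3.
Then F(pi/4) - F(0) = (4/3) - (0) = 4/3.

4/3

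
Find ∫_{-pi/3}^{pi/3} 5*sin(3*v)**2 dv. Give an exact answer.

5*pi/3

Use the identity sin^2(3*v) = (1 - cos(6*v))/2.
An antiderivative is F(v) = 5*v/2 - 5*sin(6*v)/12.
Then F(pi/3) - F(-pi/3) = (5*pi/6) - (-5*pi/6) = 5*pi/3.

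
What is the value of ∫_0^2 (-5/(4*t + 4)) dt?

-5*log(3)/4

An antiderivative is F(t) = -5*log(4*t + 4)/4.
Then F(2) - F(0) = (-5*log(12)/4) - (-5*log(2)/2) = -5*log(3)/4.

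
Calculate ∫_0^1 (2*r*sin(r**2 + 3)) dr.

Let u = r**2 + 3, so du = 2*r dr. When r = 0, u = 3; when r = 1, u = 4.
The integral becomes ∫ sin(u) du from 3 to 4, with antiderivative -cos(u).
Back in r: F(r) = -cos(r**2 + 3).
Then F(1) - F(0) = (-cos(4)) - (-cos(3)) = cos(3) - cos(4).

cos(3) - cos(4)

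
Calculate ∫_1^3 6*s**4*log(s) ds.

-1452/25 + 1458*log(3)/5

Integrate by parts once (u = ln s, dv = 6*s**4 ds).
An antiderivative is F(s) = 6*s**5*(5*log(s) - 1)/25.
Then F(3) - F(1) = (-1458/25 + 1458*log(3)/5) - (-6/25) = -1452/25 + 1458*log(3)/5.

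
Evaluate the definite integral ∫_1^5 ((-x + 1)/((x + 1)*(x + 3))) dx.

log(3/4)

Factor the denominator: x**2 + 4*x + 3 = (x + 3)(x + 1).
Partial fractions: (-x + 1)/((x + 1)*(x + 3)) = -2/(x + 3) + 1/(x + 1).
An antiderivative is F(x) = log(x + 1) - 2*log(x + 3).
Then F(5) - F(1) = (log(3/32)) - (-log(8)) = log(3/4).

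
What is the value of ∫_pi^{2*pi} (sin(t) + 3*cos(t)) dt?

An antiderivative is F(t) = 3*sin(t) - cos(t).
Then F(2*pi) - F(pi) = (-1) - (1) = -2.

-2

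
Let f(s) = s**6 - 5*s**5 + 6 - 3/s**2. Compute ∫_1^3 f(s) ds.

-5972/21

By the power rule, an antiderivative is F(s) = s**7/7 - 5*s**6/6 + 6*s + 3/s.
Then F(3) - F(1) = (-3865/14) - (349/42) = -5972/21.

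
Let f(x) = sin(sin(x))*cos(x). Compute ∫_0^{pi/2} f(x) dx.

Let u = sin(x), so du = cos(x) dx. When x = 0, u = 0; when x = pi/2, u = 1.
The integral becomes ∫ sin(u) du from 0 to 1, with antiderivative -cos(u).
Back in x: F(x) = -cos(sin(x)).
Then F(pi/2) - F(0) = (-cos(1)) - (-1) = 1 - cos(1).

1 - cos(1)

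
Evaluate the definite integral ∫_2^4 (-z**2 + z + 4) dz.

By the power rule, an antiderivative is F(z) = -z**3/3 + z**2/2 + 4*z.
Then F(4) - F(2) = (8/3) - (22/3) = -14/3.

-14/3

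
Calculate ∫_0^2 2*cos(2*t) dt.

Let u = 2*t, so du = 2 dt. When t = 0, u = 0; when t = 2, u = 4.
The integral becomes ∫ cos(u) du from 0 to 4, with antiderivative sin(u).
Back in t: F(t) = sin(2*t).
Then F(2) - F(0) = (sin(4)) - (0) = sin(4).

sin(4)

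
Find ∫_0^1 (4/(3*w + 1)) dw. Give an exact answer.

An antiderivative is F(w) = 4*log(3*w + 1)/3.
Then F(1) - F(0) = (8*log(2)/3) - (0) = 8*log(2)/3.

8*log(2)/3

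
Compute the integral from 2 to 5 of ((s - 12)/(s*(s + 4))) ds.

Factor the denominator: s**2 + 4*s = (s + 4)s.
Partial fractions: (s - 12)/(s*(s + 4)) = 4/(s + 4) - 3/s.
An antiderivative is F(s) = -3*log(s) + 4*log(s + 4).
Then F(5) - F(2) = (-3*log(5) + 8*log(3)) - (log(2) + 4*log(3)) = -3*log(5) - log(2) + 4*log(3).

-3*log(5) - log(2) + 4*log(3)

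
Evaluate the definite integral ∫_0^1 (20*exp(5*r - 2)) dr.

-(4 - 4*exp(5))*exp(-2)

Let u = 5*r - 2, so du = 5 dr. When r = 0, u = -2; when r = 1, u = 3.
The integral becomes 4·∫ exp(u) du from -2 to 3, with antiderivative 4*exp(u).
Back in r: F(r) = 4*exp(5*r - 2).
Then F(1) - F(0) = (4*exp(3)) - (4*exp(-2)) = -(4 - 4*exp(5))*exp(-2).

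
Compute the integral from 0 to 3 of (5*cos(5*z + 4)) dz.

Let u = 5*z + 4, so du = 5 dz. When z = 0, u = 4; when z = 3, u = 19.
The integral becomes ∫ cos(u) du from 4 to 19, with antiderivative sin(u).
Back in z: F(z) = sin(5*z + 4).
Then F(3) - F(0) = (sin(19)) - (sin(4)) = sin(19) - sin(4).

sin(19) - sin(4)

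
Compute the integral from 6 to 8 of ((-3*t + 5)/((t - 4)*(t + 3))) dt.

Factor the denominator: t**2 - t - 12 = (t + 3)(t - 4).
Partial fractions: (-3*t + 5)/((t - 4)*(t + 3)) = -2/(t + 3) - 1/(t - 4).
An antiderivative is F(t) = -log(t - 4) - 2*log(t + 3).
Then F(8) - F(6) = (-2*log(11) - 2*log(2)) - (-4*log(3) - log(2)) = -2*log(11) - log(2) + 4*log(3).

-2*log(11) - log(2) + 4*log(3)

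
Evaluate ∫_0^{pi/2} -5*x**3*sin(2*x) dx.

Integrate by parts 3 times (u = x^3, dv = -5*sin(2*x) dx).
An antiderivative is F(x) = 5*x**3*cos(2*x)/2 - 15*x**2*sin(2*x)/4 - 15*x*cos(2*x)/4 + 15*sin(2*x)/8.
Then F(pi/2) - F(0) = (5*pi*(6 - pi**2)/16) - (0) = 5*pi*(6 - pi**2)/16.

5*pi*(6 - pi**2)/16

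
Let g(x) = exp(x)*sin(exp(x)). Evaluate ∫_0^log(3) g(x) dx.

Let u = exp(x), so du = exp(x) dx. When x = 0, u = 1; when x = log(3), u = 3.
The integral becomes ∫ sin(u) du from 1 to 3, with antiderivative -cos(u).
Back in x: F(x) = -cos(exp(x)).
Then F(log(3)) - F(0) = (-cos(3)) - (-cos(1)) = cos(1) - cos(3).

cos(1) - cos(3)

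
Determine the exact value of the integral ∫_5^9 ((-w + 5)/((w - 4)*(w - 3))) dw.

log(5/9)

Factor the denominator: w**2 - 7*w + 12 = (w - 3)(w - 4).
Partial fractions: (-w + 5)/((w - 4)*(w - 3)) = -2/(w - 3) + 1/(w - 4).
An antiderivative is F(w) = log(w - 4) - 2*log(w - 3).
Then F(9) - F(5) = (log(5/36)) - (-log(4)) = log(5/9).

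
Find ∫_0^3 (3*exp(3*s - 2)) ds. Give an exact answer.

-(1 - exp(9))*exp(-2)

Let u = 3*s - 2, so du = 3 ds. When s = 0, u = -2; when s = 3, u = 7.
The integral becomes ∫ exp(u) du from -2 to 7, with antiderivative exp(u).
Back in s: F(s) = exp(3*s - 2).
Then F(3) - F(0) = (exp(7)) - (exp(-2)) = -(1 - exp(9))*exp(-2).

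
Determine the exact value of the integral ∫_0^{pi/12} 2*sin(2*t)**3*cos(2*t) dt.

1/64

Let u = sin(2*t), so du = 2*cos(2*t) dt. When t = 0, u = 0; when t = pi/12, u = 1/2.
The integral becomes ∫ u**3 du from 0 to 1/2, with antiderivative u**4/4.
Back in t: F(t) = sin(2*t)**4/4.
Then F(pi/12) - F(0) = (1/64) - (0) = 1/64.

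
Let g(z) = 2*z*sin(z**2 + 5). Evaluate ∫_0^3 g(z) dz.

-cos(14) + cos(5)

Let u = z**2 + 5, so du = 2*z dz. When z = 0, u = 5; when z = 3, u = 14.
The integral becomes ∫ sin(u) du from 5 to 14, with antiderivative -cos(u).
Back in z: F(z) = -cos(z**2 + 5).
Then F(3) - F(0) = (-cos(14)) - (-cos(5)) = -cos(14) + cos(5).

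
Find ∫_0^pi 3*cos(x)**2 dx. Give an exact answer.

Use the identity cos^2(x) = (1 + cos(2*x))/2.
An antiderivative is F(x) = 3*x/2 + 3*sin(2*x)/4.
Then F(pi) - F(0) = (3*pi/2) - (0) = 3*pi/2.

3*pi/2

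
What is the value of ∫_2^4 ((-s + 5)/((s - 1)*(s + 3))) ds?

log(75/49)

Factor the denominator: s**2 + 2*s - 3 = (s + 3)(s - 1).
Partial fractions: (-s + 5)/((s - 1)*(s + 3)) = -2/(s + 3) + 1/(s - 1).
An antiderivative is F(s) = log(s - 1) - 2*log(s + 3).
Then F(4) - F(2) = (log(3/49)) - (-log(25)) = log(75/49).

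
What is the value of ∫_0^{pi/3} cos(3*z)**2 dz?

Use the identity cos^2(3*z) = (1 + cos(6*z))/2.
An antiderivative is F(z) = z/2 + sin(6*z)/12.
Then F(pi/3) - F(0) = (pi/6) - (0) = pi/6.

pi/6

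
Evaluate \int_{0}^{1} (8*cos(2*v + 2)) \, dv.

-4*sin(2) + 4*sin(4)

Let u = 2*v + 2, so du = 2 dv. When v = 0, u = 2; when v = 1, u = 4.
The integral becomes 4·∫ cos(u) du from 2 to 4, with antiderivative 4*sin(u).
Back in v: F(v) = 4*sin(2*v + 2).
Then F(1) - F(0) = (4*sin(4)) - (4*sin(2)) = -4*sin(2) + 4*sin(4).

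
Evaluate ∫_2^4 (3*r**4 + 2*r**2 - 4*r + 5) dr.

9278/15

By the power rule, an antiderivative is F(r) = 3*r**5/5 + 2*r**3/3 - 2*r**2 + 5*r.
Then F(4) - F(2) = (9676/15) - (398/15) = 9278/15.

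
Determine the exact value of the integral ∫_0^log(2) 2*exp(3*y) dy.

14/3

Let u = exp(y), so du = exp(y) dy. When y = 0, u = 1; when y = log(2), u = 2.
The integral becomes 2·∫ u**2 du from 1 to 2, with antiderivative 2*u**3/3.
Back in y: F(y) = 2*exp(3*y)/3.
Then F(log(2)) - F(0) = (16/3) - (2/3) = 14/3.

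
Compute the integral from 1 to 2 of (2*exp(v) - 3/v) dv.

-2*exp(1) - log(8) + 2*exp(2)

An antiderivative is F(v) = 2*exp(v) - 3*log(v).
Then F(2) - F(1) = (-log(8) + 2*exp(2)) - (2*exp(1)) = -2*exp(1) - log(8) + 2*exp(2).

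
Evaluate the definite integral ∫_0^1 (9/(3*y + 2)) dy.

-3*log(2) + 3*log(5)

Let u = 3*y + 2, so du = 3 dy. When y = 0, u = 2; when y = 1, u = 5.
The integral becomes 3·∫ 1/u du from 2 to 5, with antiderivative 3*log(u).
Back in y: F(y) = 3*log(3*y + 2).
Then F(1) - F(0) = (3*log(5)) - (log(8)) = -3*log(2) + 3*log(5).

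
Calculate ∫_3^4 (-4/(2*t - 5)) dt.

An antiderivative is F(t) = -2*log(2*t - 5).
Then F(4) - F(3) = (-log(9)) - (0) = -log(9).

-log(9)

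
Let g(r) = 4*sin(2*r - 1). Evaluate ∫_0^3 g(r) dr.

-2*cos(5) + 2*cos(1)

Let u = 2*r - 1, so du = 2 dr. When r = 0, u = -1; when r = 3, u = 5.
The integral becomes 2·∫ sin(u) du from -1 to 5, with antiderivative -2*cos(u).
Back in r: F(r) = -2*cos(2*r - 1).
Then F(3) - F(0) = (-2*cos(5)) - (-2*cos(1)) = -2*cos(5) + 2*cos(1).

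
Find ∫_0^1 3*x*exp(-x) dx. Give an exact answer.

3 - 6*exp(-1)

Integrate by parts once (u = x, dv = 3*exp(-x) dx).
An antiderivative is F(x) = (-3*x - 3)*exp(-x).
Then F(1) - F(0) = (-6*exp(-1)) - (-3) = 3 - 6*exp(-1).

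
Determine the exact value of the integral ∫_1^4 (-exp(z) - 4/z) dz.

-exp(4) - 8*log(2) + exp(1)

An antiderivative is F(z) = -exp(z) - 4*log(z).
Then F(4) - F(1) = (-exp(4) - 8*log(2)) - (-exp(1)) = -exp(4) - 8*log(2) + exp(1).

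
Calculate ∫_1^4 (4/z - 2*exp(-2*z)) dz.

-exp(-2) + exp(-8) + 8*log(2)

An antiderivative is F(z) = 4*log(z) + exp(-2*z).
Then F(4) - F(1) = (exp(-8) + 8*log(2)) - (exp(-2)) = -exp(-2) + exp(-8) + 8*log(2).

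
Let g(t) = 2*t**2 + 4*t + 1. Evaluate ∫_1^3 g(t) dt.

106/3

By the power rule, an antiderivative is F(t) = 2*t**3/3 + 2*t**2 + t.
Then F(3) - F(1) = (39) - (11/3) = 106/3.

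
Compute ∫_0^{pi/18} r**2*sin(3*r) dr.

-2/27 - sqrt(3)*pi**2/1944 + pi/162 + sqrt(3)/27

Integrate by parts twice (u = r^2, dv = sin(3*r) dr).
An antiderivative is F(r) = -r**2*cos(3*r)/3 + 2*r*sin(3*r)/9 + 2*cos(3*r)/27.
Then F(pi/18) - F(0) = (-sqrt(3)*pi**2/1944 + pi/162 + sqrt(3)/27) - (2/27) = -2/27 - sqrt(3)*pi**2/1944 + pi/162 + sqrt(3)/27.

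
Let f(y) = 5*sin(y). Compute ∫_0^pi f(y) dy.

An antiderivative is F(y) = -5*cos(y).
Then F(pi) - F(0) = (5) - (-5) = 10.

10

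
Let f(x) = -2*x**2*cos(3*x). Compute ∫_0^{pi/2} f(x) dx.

-4/27 + pi**2/6

Integrate by parts twice (u = x^2, dv = -2*cos(3*x) dx).
An antiderivative is F(x) = -2*x**2*sin(3*x)/3 - 4*x*cos(3*x)/9 + 4*sin(3*x)/27.
Then F(pi/2) - F(0) = (-4/27 + pi**2/6) - (0) = -4/27 + pi**2/6.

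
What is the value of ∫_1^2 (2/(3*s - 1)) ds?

-2*log(2)/3 + 2*log(5)/3

An antiderivative is F(s) = 2*log(3*s - 1)/3.
Then F(2) - F(1) = (2*log(5)/3) - (2*log(2)/3) = -2*log(2)/3 + 2*log(5)/3.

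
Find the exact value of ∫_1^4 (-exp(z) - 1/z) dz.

An antiderivative is F(z) = -exp(z) - log(z).
Then F(4) - F(1) = (-exp(4) - log(4)) - (-exp(1)) = -exp(4) - log(4) + exp(1).

-exp(4) - log(4) + exp(1)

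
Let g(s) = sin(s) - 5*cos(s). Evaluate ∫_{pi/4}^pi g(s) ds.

1 + 3*sqrt(2)

An antiderivative is F(s) = -5*sin(s) - cos(s).
Then F(pi) - F(pi/4) = (1) - (-3*sqrt(2)) = 1 + 3*sqrt(2).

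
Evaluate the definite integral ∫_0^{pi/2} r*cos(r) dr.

Integrate by parts once (u = r, dv = cos(r) dr).
An antiderivative is F(r) = r*sin(r) + cos(r).
Then F(pi/2) - F(0) = (pi/2) - (1) = -1 + pi/2.

-1 + pi/2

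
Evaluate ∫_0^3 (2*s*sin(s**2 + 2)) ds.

Let u = s**2 + 2, so du = 2*s ds. When s = 0, u = 2; when s = 3, u = 11.
The integral becomes ∫ sin(u) du from 2 to 11, with antiderivative -cos(u).
Back in s: F(s) = -cos(s**2 + 2).
Then F(3) - F(0) = (-cos(11)) - (-cos(2)) = cos(2) - cos(11).

cos(2) - cos(11)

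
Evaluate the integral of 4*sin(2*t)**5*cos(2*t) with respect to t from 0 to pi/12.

1/192

Let u = sin(2*t), so du = 2*cos(2*t) dt. When t = 0, u = 0; when t = pi/12, u = 1/2.
The integral becomes 2·∫ u**5 du from 0 to 1/2, with antiderivative u**6/3.
Back in t: F(t) = sin(2*t)**6/3.
Then F(pi/12) - F(0) = (1/192) - (0) = 1/192.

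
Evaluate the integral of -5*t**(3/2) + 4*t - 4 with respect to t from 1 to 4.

-44

By the power rule, an antiderivative is F(t) = -2*t**(5/2) + 2*t**2 - 4*t.
Then F(4) - F(1) = (-48) - (-4) = -44.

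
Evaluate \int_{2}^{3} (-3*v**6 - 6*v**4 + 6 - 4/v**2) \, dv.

-118681/105

By the power rule, an antiderivative is F(v) = -3*v**7/7 - 6*v**5/5 + 6*v + 4/v.
Then F(3) - F(2) = (-127003/105) - (-2774/35) = -118681/105.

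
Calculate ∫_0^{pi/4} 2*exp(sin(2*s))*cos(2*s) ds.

Let u = sin(2*s), so du = 2*cos(2*s) ds. When s = 0, u = 0; when s = pi/4, u = 1.
The integral becomes ∫ exp(u) du from 0 to 1, with antiderivative exp(u).
Back in s: F(s) = exp(sin(2*s)).
Then F(pi/4) - F(0) = (E) - (1) = -1 + E.

-1 + E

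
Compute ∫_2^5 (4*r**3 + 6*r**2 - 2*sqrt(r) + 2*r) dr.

By the power rule, an antiderivative is F(r) = r**4 - 4*r**(3/2)/3 + 2*r**3 + r**2.
Then F(5) - F(2) = (900 - 20*sqrt(5)/3) - (36 - 8*sqrt(2)/3) = -20*sqrt(5)/3 + 8*sqrt(2)/3 + 864.

-20*sqrt(5)/3 + 8*sqrt(2)/3 + 864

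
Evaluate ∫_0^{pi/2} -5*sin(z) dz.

-5

An antiderivative is F(z) = 5*cos(z).
Then F(pi/2) - F(0) = (0) - (5) = -5.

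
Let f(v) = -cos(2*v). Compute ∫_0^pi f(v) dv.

0

An antiderivative is F(v) = -sin(2*v)/2.
Then F(pi) - F(0) = (0) - (0) = 0.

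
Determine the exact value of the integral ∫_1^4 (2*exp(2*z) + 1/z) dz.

An antiderivative is F(z) = exp(2*z) + log(z).
Then F(4) - F(1) = (log(4) + exp(8)) - (exp(2)) = -exp(2) + log(4) + exp(8).

-exp(2) + log(4) + exp(8)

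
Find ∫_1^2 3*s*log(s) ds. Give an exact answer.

-9/4 + log(64)

Integrate by parts once (u = ln s, dv = 3*s ds).
An antiderivative is F(s) = 3*s**2*(2*log(s) - 1)/4.
Then F(2) - F(1) = (-3 + log(64)) - (-3/4) = -9/4 + log(64).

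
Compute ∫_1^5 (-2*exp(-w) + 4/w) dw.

-2*exp(-1) + 2*exp(-5) + 4*log(5)

An antiderivative is F(w) = 4*log(w) + 2*exp(-w).
Then F(5) - F(1) = (2*exp(-5) + 4*log(5)) - (2*exp(-1)) = -2*exp(-1) + 2*exp(-5) + 4*log(5).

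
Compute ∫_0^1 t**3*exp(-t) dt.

6 - 16*exp(-1)

Integrate by parts 3 times (u = t^3, dv = exp(-t) dt).
An antiderivative is F(t) = (-t**3 - 3*t**2 - 6*t - 6)*exp(-t).
Then F(1) - F(0) = (-16*exp(-1)) - (-6) = 6 - 16*exp(-1).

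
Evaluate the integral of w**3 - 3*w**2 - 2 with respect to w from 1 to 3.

By the power rule, an antiderivative is F(w) = w**4/4 - w**3 - 2*w.
Then F(3) - F(1) = (-51/4) - (-11/4) = -10.

-10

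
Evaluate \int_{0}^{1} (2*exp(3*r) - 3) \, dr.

An antiderivative is F(r) = 2*exp(3*r)/3 - 3*r.
Then F(1) - F(0) = (-3 + 2*exp(3)/3) - (2/3) = -11/3 + 2*exp(3)/3.

-11/3 + 2*exp(3)/3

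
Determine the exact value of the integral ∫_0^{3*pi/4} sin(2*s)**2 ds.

3*pi/8

Use the identity sin^2(2*s) = (1 - cos(4*s))/2.
An antiderivative is F(s) = s/2 - sin(4*s)/8.
Then F(3*pi/4) - F(0) = (3*pi/8) - (0) = 3*pi/8.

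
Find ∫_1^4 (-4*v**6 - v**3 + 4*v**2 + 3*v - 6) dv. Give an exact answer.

By the power rule, an antiderivative is F(v) = -4*v**7/7 - v**4/4 + 4*v**3/3 + 3*v**2/2 - 6*v.
Then F(4) - F(1) = (-196160/21) - (-335/84) = -261435/28.

-261435/28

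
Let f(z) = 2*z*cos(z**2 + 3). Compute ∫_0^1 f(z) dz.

sin(4) - sin(3)

Let u = z**2 + 3, so du = 2*z dz. When z = 0, u = 3; when z = 1, u = 4.
The integral becomes ∫ cos(u) du from 3 to 4, with antiderivative sin(u).
Back in z: F(z) = sin(z**2 + 3).
Then F(1) - F(0) = (sin(4)) - (sin(3)) = sin(4) - sin(3).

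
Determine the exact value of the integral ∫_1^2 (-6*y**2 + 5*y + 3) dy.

By the power rule, an antiderivative is F(y) = -2*y**3 + 5*y**2/2 + 3*y.
Then F(2) - F(1) = (0) - (7/2) = -7/2.

-7/2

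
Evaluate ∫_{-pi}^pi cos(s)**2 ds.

Use the identity cos^2(s) = (1 + cos(2*s))/2.
An antiderivative is F(s) = s/2 + sin(2*s)/4.
Then F(pi) - F(-pi) = (pi/2) - (-pi/2) = pi.

pi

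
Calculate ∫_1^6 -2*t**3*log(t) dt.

Integrate by parts once (u = ln t, dv = -2*t**3 dt).
An antiderivative is F(t) = -t**4*(4*log(t) - 1)/8.
Then F(6) - F(1) = (-648*log(3) - 648*log(2) + 162) - (1/8) = -648*log(3) - 648*log(2) + 1295/8.

-648*log(3) - 648*log(2) + 1295/8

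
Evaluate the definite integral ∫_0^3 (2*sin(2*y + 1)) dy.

-cos(7) + cos(1)

Let u = 2*y + 1, so du = 2 dy. When y = 0, u = 1; when y = 3, u = 7.
The integral becomes ∫ sin(u) du from 1 to 7, with antiderivative -cos(u).
Back in y: F(y) = -cos(2*y + 1).
Then F(3) - F(0) = (-cos(7)) - (-cos(1)) = -cos(7) + cos(1).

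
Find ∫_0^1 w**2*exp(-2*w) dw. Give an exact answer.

(-5 + exp(2))*exp(-2)/4

Integrate by parts twice (u = w^2, dv = exp(-2*w) dw).
An antiderivative is F(w) = (-2*w**2 - 2*w - 1)*exp(-2*w)/4.
Then F(1) - F(0) = (-5*exp(-2)/4) - (-1/4) = (-5 + exp(2))*exp(-2)/4.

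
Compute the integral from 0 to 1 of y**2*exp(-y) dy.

2 - 5*exp(-1)

Integrate by parts twice (u = y^2, dv = exp(-y) dy).
An antiderivative is F(y) = (-y**2 - 2*y - 2)*exp(-y).
Then F(1) - F(0) = (-5*exp(-1)) - (-2) = 2 - 5*exp(-1).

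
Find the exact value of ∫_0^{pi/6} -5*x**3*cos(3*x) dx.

Integrate by parts 3 times (u = x^3, dv = -5*cos(3*x) dx).
An antiderivative is F(x) = -5*x**3*sin(3*x)/3 - 5*x**2*cos(3*x)/3 + 10*x*sin(3*x)/9 + 10*cos(3*x)/27.
Then F(pi/6) - F(0) = (5*pi*(24 - pi**2)/648) - (10/27) = -10/27 - 5*pi**3/648 + 5*pi/27.

-10/27 - 5*pi**3/648 + 5*pi/27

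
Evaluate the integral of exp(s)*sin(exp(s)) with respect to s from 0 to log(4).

cos(1) - cos(4)

Let u = exp(s), so du = exp(s) ds. When s = 0, u = 1; when s = log(4), u = 4.
The integral becomes ∫ sin(u) du from 1 to 4, with antiderivative -cos(u).
Back in s: F(s) = -cos(exp(s)).
Then F(log(4)) - F(0) = (-cos(4)) - (-cos(1)) = cos(1) - cos(4).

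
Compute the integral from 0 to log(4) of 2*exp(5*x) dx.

Let u = exp(x), so du = exp(x) dx. When x = 0, u = 1; when x = log(4), u = 4.
The integral becomes 2·∫ u**4 du from 1 to 4, with antiderivative 2*u**5/5.
Back in x: F(x) = 2*exp(5*x)/5.
Then F(log(4)) - F(0) = (2048/5) - (2/5) = 2046/5.

2046/5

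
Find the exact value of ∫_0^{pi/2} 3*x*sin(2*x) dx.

Integrate by parts once (u = x, dv = 3*sin(2*x) dx).
An antiderivative is F(x) = -3*x*cos(2*x)/2 + 3*sin(2*x)/4.
Then F(pi/2) - F(0) = (3*pi/4) - (0) = 3*pi/4.

3*pi/4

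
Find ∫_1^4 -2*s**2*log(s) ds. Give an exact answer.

Integrate by parts once (u = ln s, dv = -2*s**2 ds).
An antiderivative is F(s) = -2*s**3*(3*log(s) - 1)/9.
Then F(4) - F(1) = (128/9 - 256*log(2)/3) - (2/9) = 14 - 256*log(2)/3.

14 - 256*log(2)/3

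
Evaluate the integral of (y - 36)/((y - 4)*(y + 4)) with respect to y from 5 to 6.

Factor the denominator: y**2 - 16 = (y + 4)(y - 4).
Partial fractions: (y - 36)/((y - 4)*(y + 4)) = 5/(y + 4) - 4/(y - 4).
An antiderivative is F(y) = -4*log(y - 4) + 5*log(y + 4).
Then F(6) - F(5) = (log(2) + 5*log(5)) - (10*log(3)) = -10*log(3) + log(2) + 5*log(5).

-10*log(3) + log(2) + 5*log(5)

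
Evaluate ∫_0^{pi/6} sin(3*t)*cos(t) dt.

Use the identity sin(3*t)cos(t) = [sin(4*t) + sin(2*t)]/2.
An antiderivative is F(t) = -cos(2*t)/4 - cos(4*t)/8.
Then F(pi/6) - F(0) = (-1/16) - (-3/8) = 5/16.

5/16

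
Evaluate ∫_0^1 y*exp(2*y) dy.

Integrate by parts once (u = y, dv = exp(2*y) dy).
An antiderivative is F(y) = (2*y - 1)*exp(2*y)/4.
Then F(1) - F(0) = (exp(2)/4) - (-1/4) = 1/4 + exp(2)/4.

1/4 + exp(2)/4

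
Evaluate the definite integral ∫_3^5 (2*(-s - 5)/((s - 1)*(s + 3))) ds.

-log(6)

Factor the denominator: s**2 + 2*s - 3 = (s + 3)(s - 1).
Partial fractions: 2*(-s - 5)/((s - 1)*(s + 3)) = 1/(s + 3) - 3/(s - 1).
An antiderivative is F(s) = -3*log(s - 1) + log(s + 3).
Then F(5) - F(3) = (-log(8)) - (log(3/4)) = -log(6).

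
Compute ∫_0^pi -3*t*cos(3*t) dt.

Integrate by parts once (u = t, dv = -3*cos(3*t) dt).
An antiderivative is F(t) = -t*sin(3*t) - cos(3*t)/3.
Then F(pi) - F(0) = (1/3) - (-1/3) = 2/3.

2/3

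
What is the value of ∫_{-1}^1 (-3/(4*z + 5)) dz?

-3*log(3)/2

An antiderivative is F(z) = -3*log(4*z + 5)/4.
Then F(1) - F(-1) = (-3*log(3)/2) - (0) = -3*log(3)/2.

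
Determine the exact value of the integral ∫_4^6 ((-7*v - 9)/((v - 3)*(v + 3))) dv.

Factor the denominator: v**2 - 9 = (v + 3)(v - 3).
Partial fractions: (-7*v - 9)/((v - 3)*(v + 3)) = -2/(v + 3) - 5/(v - 3).
An antiderivative is F(v) = -5*log(v - 3) - 2*log(v + 3).
Then F(6) - F(4) = (-9*log(3)) - (-log(49)) = -9*log(3) + 2*log(7).

-9*log(3) + 2*log(7)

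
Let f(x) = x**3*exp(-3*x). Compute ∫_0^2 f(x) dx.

Integrate by parts 3 times (u = x^3, dv = exp(-3*x) dx).
An antiderivative is F(x) = (-9*x**3 - 9*x**2 - 6*x - 2)*exp(-3*x)/27.
Then F(2) - F(0) = (-122*exp(-6)/27) - (-2/27) = 2/27 - 122*exp(-6)/27.

2/27 - 122*exp(-6)/27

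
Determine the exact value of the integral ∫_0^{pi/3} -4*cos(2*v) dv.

-sqrt(3)

An antiderivative is F(v) = -2*sin(2*v).
Then F(pi/3) - F(0) = (-sqrt(3)) - (0) = -sqrt(3).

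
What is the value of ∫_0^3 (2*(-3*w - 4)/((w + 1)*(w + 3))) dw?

-7*log(2)

Factor the denominator: w**2 + 4*w + 3 = (w + 3)(w + 1).
Partial fractions: 2*(-3*w - 4)/((w + 1)*(w + 3)) = -5/(w + 3) - 1/(w + 1).
An antiderivative is F(w) = -log(w + 1) - 5*log(w + 3).
Then F(3) - F(0) = (-5*log(3) - 7*log(2)) - (-5*log(3)) = -7*log(2).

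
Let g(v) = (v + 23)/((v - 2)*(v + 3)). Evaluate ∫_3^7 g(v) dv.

Factor the denominator: v**2 + v - 6 = (v + 3)(v - 2).
Partial fractions: (v + 23)/((v - 2)*(v + 3)) = -4/(v + 3) + 5/(v - 2).
An antiderivative is F(v) = 5*log(v - 2) - 4*log(v + 3).
Then F(7) - F(3) = (log(5/16)) - (-4*log(3) - 4*log(2)) = log(5) + 4*log(3).

log(5) + 4*log(3)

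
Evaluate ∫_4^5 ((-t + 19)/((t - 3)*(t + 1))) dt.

-5*log(3) - log(2) + 5*log(5)

Factor the denominator: t**2 - 2*t - 3 = (t + 1)(t - 3).
Partial fractions: (-t + 19)/((t - 3)*(t + 1)) = -5/(t + 1) + 4/(t - 3).
An antiderivative is F(t) = 4*log(t - 3) - 5*log(t + 1).
Then F(5) - F(4) = (-5*log(3) - log(2)) - (-5*log(5)) = -5*log(3) - log(2) + 5*log(5).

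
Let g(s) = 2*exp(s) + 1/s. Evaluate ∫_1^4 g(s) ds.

An antiderivative is F(s) = 2*exp(s) + log(s).
Then F(4) - F(1) = (log(4) + 2*exp(4)) - (2*exp(1)) = -2*exp(1) + 2*log(2) + 2*exp(4).

-2*exp(1) + 2*log(2) + 2*exp(4)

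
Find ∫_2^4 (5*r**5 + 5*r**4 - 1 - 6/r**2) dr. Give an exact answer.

By the power rule, an antiderivative is F(r) = 5*r**6/6 + r**5 - r + 6/r.
Then F(4) - F(2) = (26609/6) - (259/3) = 8697/2.

8697/2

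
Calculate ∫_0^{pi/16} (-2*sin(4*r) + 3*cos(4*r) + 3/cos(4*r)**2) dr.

1/4 + 5*sqrt(2)/8

An antiderivative is F(r) = 3*sin(4*r)/4 + cos(4*r)/2 + 3*tan(4*r)/4.
Then F(pi/16) - F(0) = (3/4 + 5*sqrt(2)/8) - (1/2) = 1/4 + 5*sqrt(2)/8.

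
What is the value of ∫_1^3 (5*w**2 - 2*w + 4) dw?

130/3

By the power rule, an antiderivative is F(w) = 5*w**3/3 - w**2 + 4*w.
Then F(3) - F(1) = (48) - (14/3) = 130/3.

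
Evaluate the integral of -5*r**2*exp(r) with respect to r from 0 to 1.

10 - 5*E

Integrate by parts twice (u = r^2, dv = -5*exp(r) dr).
An antiderivative is F(r) = (-5*r**2 + 10*r - 10)*exp(r).
Then F(1) - F(0) = (-5*E) - (-10) = 10 - 5*E.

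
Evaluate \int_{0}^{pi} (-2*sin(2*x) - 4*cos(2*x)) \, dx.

An antiderivative is F(x) = -2*sin(2*x) + cos(2*x).
Then F(pi) - F(0) = (1) - (1) = 0.

0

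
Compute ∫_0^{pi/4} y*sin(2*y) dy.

Integrate by parts once (u = y, dv = sin(2*y) dy).
An antiderivative is F(y) = -y*cos(2*y)/2 + sin(2*y)/4.
Then F(pi/4) - F(0) = (1/4) - (0) = 1/4.

1/4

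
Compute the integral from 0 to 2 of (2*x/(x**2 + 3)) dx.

Let u = x**2 + 3, so du = 2*x dx. When x = 0, u = 3; when x = 2, u = 7.
The integral becomes ∫ 1/u du from 3 to 7, with antiderivative log(u).
Back in x: F(x) = log(x**2 + 3).
Then F(2) - F(0) = (log(7)) - (log(3)) = log(7/3).

log(7/3)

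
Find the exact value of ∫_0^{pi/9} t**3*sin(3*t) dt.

Integrate by parts 3 times (u = t^3, dv = sin(3*t) dt).
An antiderivative is F(t) = -t**3*cos(3*t)/3 + t**2*sin(3*t)/3 + 2*t*cos(3*t)/9 - 2*sin(3*t)/27.
Then F(pi/9) - F(0) = (-sqrt(3)/27 - pi**3/4374 + sqrt(3)*pi**2/486 + pi/81) - (0) = -sqrt(3)/27 - pi**3/4374 + sqrt(3)*pi**2/486 + pi/81.

-sqrt(3)/27 - pi**3/4374 + sqrt(3)*pi**2/486 + pi/81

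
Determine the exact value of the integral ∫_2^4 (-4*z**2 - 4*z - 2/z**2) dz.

-595/6

By the power rule, an antiderivative is F(z) = -4*z**3/3 - 2*z**2 + 2/z.
Then F(4) - F(2) = (-701/6) - (-53/3) = -595/6.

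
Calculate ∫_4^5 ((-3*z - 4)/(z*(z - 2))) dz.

-5*log(3) + log(2) + 2*log(5)

Factor the denominator: z**2 - 2*z = z(z - 2).
Partial fractions: (-3*z - 4)/(z*(z - 2)) = 2/z - 5/(z - 2).
An antiderivative is F(z) = 2*log(z) - 5*log(z - 2).
Then F(5) - F(4) = (-5*log(3) + 2*log(5)) - (-log(2)) = -5*log(3) + log(2) + 2*log(5).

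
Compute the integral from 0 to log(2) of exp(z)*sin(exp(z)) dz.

-cos(2) + cos(1)

Let u = exp(z), so du = exp(z) dz. When z = 0, u = 1; when z = log(2), u = 2.
The integral becomes ∫ sin(u) du from 1 to 2, with antiderivative -cos(u).
Back in z: F(z) = -cos(exp(z)).
Then F(log(2)) - F(0) = (-cos(2)) - (-cos(1)) = -cos(2) + cos(1).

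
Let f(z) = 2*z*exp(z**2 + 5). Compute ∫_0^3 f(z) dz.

Let u = z**2 + 5, so du = 2*z dz. When z = 0, u = 5; when z = 3, u = 14.
The integral becomes ∫ exp(u) du from 5 to 14, with antiderivative exp(u).
Back in z: F(z) = exp(z**2 + 5).
Then F(3) - F(0) = (exp(14)) - (exp(5)) = -exp(5) + exp(14).

-exp(5) + exp(14)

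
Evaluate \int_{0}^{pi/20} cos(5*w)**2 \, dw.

1/20 + pi/40

Use the identity cos^2(5*w) = (1 + cos(10*w))/2.
An antiderivative is F(w) = w/2 + sin(10*w)/20.
Then F(pi/20) - F(0) = (1/20 + pi/40) - (0) = 1/20 + pi/40.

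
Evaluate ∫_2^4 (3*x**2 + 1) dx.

58

By the power rule, an antiderivative is F(x) = x**3 + x.
Then F(4) - F(2) = (68) - (10) = 58.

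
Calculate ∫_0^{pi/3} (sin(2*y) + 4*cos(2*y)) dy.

3/4 + sqrt(3)

An antiderivative is F(y) = 2*sin(2*y) - cos(2*y)/2.
Then F(pi/3) - F(0) = (1/4 + sqrt(3)) - (-1/2) = 3/4 + sqrt(3).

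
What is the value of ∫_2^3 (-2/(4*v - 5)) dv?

-log(7)/2 + log(3)/2

An antiderivative is F(v) = -log(4*v - 5)/2.
Then F(3) - F(2) = (-log(7)/2) - (-log(3)/2) = -log(7)/2 + log(3)/2.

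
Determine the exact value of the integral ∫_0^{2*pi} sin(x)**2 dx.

pi

Use the identity sin^2(x) = (1 - cos(2*x))/2.
An antiderivative is F(x) = x/2 - sin(2*x)/4.
Then F(2*pi) - F(0) = (pi) - (0) = pi.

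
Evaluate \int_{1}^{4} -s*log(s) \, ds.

Integrate by parts once (u = ln s, dv = -s ds).
An antiderivative is F(s) = -s**2*(2*log(s) - 1)/4.
Then F(4) - F(1) = (4 - 16*log(2)) - (1/4) = 15/4 - 16*log(2).

15/4 - 16*log(2)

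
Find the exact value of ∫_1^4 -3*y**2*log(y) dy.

21 - 128*log(2)

Integrate by parts once (u = ln y, dv = -3*y**2 dy).
An antiderivative is F(y) = -y**3*(3*log(y) - 1)/3.
Then F(4) - F(1) = (64/3 - 128*log(2)) - (1/3) = 21 - 128*log(2).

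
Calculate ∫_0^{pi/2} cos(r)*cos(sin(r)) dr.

Let u = sin(r), so du = cos(r) dr. When r = 0, u = 0; when r = pi/2, u = 1.
The integral becomes ∫ cos(u) du from 0 to 1, with antiderivative sin(u).
Back in r: F(r) = sin(sin(r)).
Then F(pi/2) - F(0) = (sin(1)) - (0) = sin(1).

sin(1)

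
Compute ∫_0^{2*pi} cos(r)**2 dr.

Use the identity cos^2(r) = (1 + cos(2*r))/2.
An antiderivative is F(r) = r/2 + sin(2*r)/4.
Then F(2*pi) - F(0) = (pi) - (0) = pi.

pi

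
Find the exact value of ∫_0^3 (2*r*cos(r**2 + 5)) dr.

Let u = r**2 + 5, so du = 2*r dr. When r = 0, u = 5; when r = 3, u = 14.
The integral becomes ∫ cos(u) du from 5 to 14, with antiderivative sin(u).
Back in r: F(r) = sin(r**2 + 5).
Then F(3) - F(0) = (sin(14)) - (sin(5)) = -sin(5) + sin(14).

-sin(5) + sin(14)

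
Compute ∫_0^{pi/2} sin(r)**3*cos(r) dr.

Let u = sin(r), so du = cos(r) dr. When r = 0, u = 0; when r = pi/2, u = 1.
The integral becomes ∫ u**3 du from 0 to 1, with antiderivative u**4/4.
Back in r: F(r) = sin(r)**4/4.
Then F(pi/2) - F(0) = (1/4) - (0) = 1/4.

1/4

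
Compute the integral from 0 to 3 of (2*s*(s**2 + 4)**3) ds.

28305/4

Let u = s**2 + 4, so du = 2*s ds. When s = 0, u = 4; when s = 3, u = 13.
The integral becomes ∫ u**3 du from 4 to 13, with antiderivative u**4/4.
Back in s: F(s) = (s**2 + 4)**4/4.
Then F(3) - F(0) = (28561/4) - (64) = 28305/4.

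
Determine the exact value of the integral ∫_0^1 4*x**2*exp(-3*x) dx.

8/27 - 68*exp(-3)/27

Integrate by parts twice (u = x^2, dv = 4*exp(-3*x) dx).
An antiderivative is F(x) = (-36*x**2 - 24*x - 8)*exp(-3*x)/27.
Then F(1) - F(0) = (-68*exp(-3)/27) - (-8/27) = 8/27 - 68*exp(-3)/27.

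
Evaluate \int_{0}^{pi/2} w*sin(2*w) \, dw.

pi/4

Integrate by parts once (u = w, dv = sin(2*w) dw).
An antiderivative is F(w) = -w*cos(2*w)/2 + sin(2*w)/4.
Then F(pi/2) - F(0) = (pi/4) - (0) = pi/4.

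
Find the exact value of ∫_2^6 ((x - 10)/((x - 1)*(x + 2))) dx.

-3*log(5) + 4*log(2)

Factor the denominator: x**2 + x - 2 = (x + 2)(x - 1).
Partial fractions: (x - 10)/((x - 1)*(x + 2)) = 4/(x + 2) - 3/(x - 1).
An antiderivative is F(x) = -3*log(x - 1) + 4*log(x + 2).
Then F(6) - F(2) = (-3*log(5) + 12*log(2)) - (8*log(2)) = -3*log(5) + 4*log(2).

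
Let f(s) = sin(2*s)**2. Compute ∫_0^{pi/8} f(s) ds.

Use the identity sin^2(2*s) = (1 - cos(4*s))/2.
An antiderivative is F(s) = s/2 - sin(4*s)/8.
Then F(pi/8) - F(0) = (-1/8 + pi/16) - (0) = -1/8 + pi/16.

-1/8 + pi/16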